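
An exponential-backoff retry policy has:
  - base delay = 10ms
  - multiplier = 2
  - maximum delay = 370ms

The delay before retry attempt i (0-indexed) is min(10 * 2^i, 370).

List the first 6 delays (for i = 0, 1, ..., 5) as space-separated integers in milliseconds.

Computing each delay:
  i=0: min(10*2^0, 370) = 10
  i=1: min(10*2^1, 370) = 20
  i=2: min(10*2^2, 370) = 40
  i=3: min(10*2^3, 370) = 80
  i=4: min(10*2^4, 370) = 160
  i=5: min(10*2^5, 370) = 320

Answer: 10 20 40 80 160 320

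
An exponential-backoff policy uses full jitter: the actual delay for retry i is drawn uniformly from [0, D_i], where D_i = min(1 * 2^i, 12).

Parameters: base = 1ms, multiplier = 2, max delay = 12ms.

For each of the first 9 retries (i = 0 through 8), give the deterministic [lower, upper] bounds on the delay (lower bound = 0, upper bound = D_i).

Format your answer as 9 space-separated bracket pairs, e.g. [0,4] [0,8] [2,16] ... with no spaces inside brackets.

Answer: [0,1] [0,2] [0,4] [0,8] [0,12] [0,12] [0,12] [0,12] [0,12]

Derivation:
Computing bounds per retry:
  i=0: D_i=min(1*2^0,12)=1, bounds=[0,1]
  i=1: D_i=min(1*2^1,12)=2, bounds=[0,2]
  i=2: D_i=min(1*2^2,12)=4, bounds=[0,4]
  i=3: D_i=min(1*2^3,12)=8, bounds=[0,8]
  i=4: D_i=min(1*2^4,12)=12, bounds=[0,12]
  i=5: D_i=min(1*2^5,12)=12, bounds=[0,12]
  i=6: D_i=min(1*2^6,12)=12, bounds=[0,12]
  i=7: D_i=min(1*2^7,12)=12, bounds=[0,12]
  i=8: D_i=min(1*2^8,12)=12, bounds=[0,12]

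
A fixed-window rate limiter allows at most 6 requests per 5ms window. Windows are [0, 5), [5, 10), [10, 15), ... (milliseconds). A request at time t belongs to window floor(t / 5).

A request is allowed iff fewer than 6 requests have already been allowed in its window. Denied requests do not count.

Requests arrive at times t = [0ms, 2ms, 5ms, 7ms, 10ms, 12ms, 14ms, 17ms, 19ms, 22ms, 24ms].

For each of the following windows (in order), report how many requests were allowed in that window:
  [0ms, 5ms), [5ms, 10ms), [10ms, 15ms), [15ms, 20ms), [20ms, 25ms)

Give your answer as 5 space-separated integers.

Answer: 2 2 3 2 2

Derivation:
Processing requests:
  req#1 t=0ms (window 0): ALLOW
  req#2 t=2ms (window 0): ALLOW
  req#3 t=5ms (window 1): ALLOW
  req#4 t=7ms (window 1): ALLOW
  req#5 t=10ms (window 2): ALLOW
  req#6 t=12ms (window 2): ALLOW
  req#7 t=14ms (window 2): ALLOW
  req#8 t=17ms (window 3): ALLOW
  req#9 t=19ms (window 3): ALLOW
  req#10 t=22ms (window 4): ALLOW
  req#11 t=24ms (window 4): ALLOW

Allowed counts by window: 2 2 3 2 2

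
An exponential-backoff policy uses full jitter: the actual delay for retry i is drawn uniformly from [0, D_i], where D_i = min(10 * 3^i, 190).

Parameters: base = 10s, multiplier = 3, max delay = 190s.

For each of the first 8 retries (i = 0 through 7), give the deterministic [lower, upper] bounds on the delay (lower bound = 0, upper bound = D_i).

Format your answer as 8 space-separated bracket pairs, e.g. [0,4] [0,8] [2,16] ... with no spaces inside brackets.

Answer: [0,10] [0,30] [0,90] [0,190] [0,190] [0,190] [0,190] [0,190]

Derivation:
Computing bounds per retry:
  i=0: D_i=min(10*3^0,190)=10, bounds=[0,10]
  i=1: D_i=min(10*3^1,190)=30, bounds=[0,30]
  i=2: D_i=min(10*3^2,190)=90, bounds=[0,90]
  i=3: D_i=min(10*3^3,190)=190, bounds=[0,190]
  i=4: D_i=min(10*3^4,190)=190, bounds=[0,190]
  i=5: D_i=min(10*3^5,190)=190, bounds=[0,190]
  i=6: D_i=min(10*3^6,190)=190, bounds=[0,190]
  i=7: D_i=min(10*3^7,190)=190, bounds=[0,190]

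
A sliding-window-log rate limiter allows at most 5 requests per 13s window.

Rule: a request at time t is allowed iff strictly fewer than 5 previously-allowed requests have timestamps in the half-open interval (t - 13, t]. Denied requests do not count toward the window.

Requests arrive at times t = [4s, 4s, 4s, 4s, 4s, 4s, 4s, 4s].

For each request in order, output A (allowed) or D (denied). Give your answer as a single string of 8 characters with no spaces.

Tracking allowed requests in the window:
  req#1 t=4s: ALLOW
  req#2 t=4s: ALLOW
  req#3 t=4s: ALLOW
  req#4 t=4s: ALLOW
  req#5 t=4s: ALLOW
  req#6 t=4s: DENY
  req#7 t=4s: DENY
  req#8 t=4s: DENY

Answer: AAAAADDD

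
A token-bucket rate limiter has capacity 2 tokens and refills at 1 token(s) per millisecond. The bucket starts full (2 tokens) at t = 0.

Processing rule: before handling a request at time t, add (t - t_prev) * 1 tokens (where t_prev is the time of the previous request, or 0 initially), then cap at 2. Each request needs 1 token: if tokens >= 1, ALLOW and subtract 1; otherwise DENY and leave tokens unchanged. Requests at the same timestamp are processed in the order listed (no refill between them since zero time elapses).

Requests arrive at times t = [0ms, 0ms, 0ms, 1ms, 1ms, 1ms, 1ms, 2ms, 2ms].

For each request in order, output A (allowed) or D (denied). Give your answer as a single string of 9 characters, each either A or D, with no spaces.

Simulating step by step:
  req#1 t=0ms: ALLOW
  req#2 t=0ms: ALLOW
  req#3 t=0ms: DENY
  req#4 t=1ms: ALLOW
  req#5 t=1ms: DENY
  req#6 t=1ms: DENY
  req#7 t=1ms: DENY
  req#8 t=2ms: ALLOW
  req#9 t=2ms: DENY

Answer: AADADDDAD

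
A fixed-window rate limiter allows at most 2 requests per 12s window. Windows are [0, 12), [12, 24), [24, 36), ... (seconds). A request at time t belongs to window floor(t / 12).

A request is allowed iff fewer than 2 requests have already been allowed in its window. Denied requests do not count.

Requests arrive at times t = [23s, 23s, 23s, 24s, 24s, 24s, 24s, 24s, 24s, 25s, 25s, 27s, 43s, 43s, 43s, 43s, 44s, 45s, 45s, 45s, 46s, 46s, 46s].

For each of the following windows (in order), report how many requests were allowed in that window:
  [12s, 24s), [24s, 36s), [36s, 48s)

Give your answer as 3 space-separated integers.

Processing requests:
  req#1 t=23s (window 1): ALLOW
  req#2 t=23s (window 1): ALLOW
  req#3 t=23s (window 1): DENY
  req#4 t=24s (window 2): ALLOW
  req#5 t=24s (window 2): ALLOW
  req#6 t=24s (window 2): DENY
  req#7 t=24s (window 2): DENY
  req#8 t=24s (window 2): DENY
  req#9 t=24s (window 2): DENY
  req#10 t=25s (window 2): DENY
  req#11 t=25s (window 2): DENY
  req#12 t=27s (window 2): DENY
  req#13 t=43s (window 3): ALLOW
  req#14 t=43s (window 3): ALLOW
  req#15 t=43s (window 3): DENY
  req#16 t=43s (window 3): DENY
  req#17 t=44s (window 3): DENY
  req#18 t=45s (window 3): DENY
  req#19 t=45s (window 3): DENY
  req#20 t=45s (window 3): DENY
  req#21 t=46s (window 3): DENY
  req#22 t=46s (window 3): DENY
  req#23 t=46s (window 3): DENY

Allowed counts by window: 2 2 2

Answer: 2 2 2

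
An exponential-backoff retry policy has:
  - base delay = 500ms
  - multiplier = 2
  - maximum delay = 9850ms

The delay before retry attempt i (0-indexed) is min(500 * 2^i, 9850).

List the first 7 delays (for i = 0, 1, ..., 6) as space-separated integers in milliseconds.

Computing each delay:
  i=0: min(500*2^0, 9850) = 500
  i=1: min(500*2^1, 9850) = 1000
  i=2: min(500*2^2, 9850) = 2000
  i=3: min(500*2^3, 9850) = 4000
  i=4: min(500*2^4, 9850) = 8000
  i=5: min(500*2^5, 9850) = 9850
  i=6: min(500*2^6, 9850) = 9850

Answer: 500 1000 2000 4000 8000 9850 9850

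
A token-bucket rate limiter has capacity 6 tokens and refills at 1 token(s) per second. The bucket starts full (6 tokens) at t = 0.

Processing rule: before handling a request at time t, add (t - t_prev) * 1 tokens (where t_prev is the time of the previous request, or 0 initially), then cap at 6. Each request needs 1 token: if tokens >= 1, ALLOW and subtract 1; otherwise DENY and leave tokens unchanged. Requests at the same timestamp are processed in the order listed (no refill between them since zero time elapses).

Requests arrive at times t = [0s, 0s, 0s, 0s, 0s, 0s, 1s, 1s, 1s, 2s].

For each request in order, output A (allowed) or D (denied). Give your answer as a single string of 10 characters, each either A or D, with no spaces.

Answer: AAAAAAADDA

Derivation:
Simulating step by step:
  req#1 t=0s: ALLOW
  req#2 t=0s: ALLOW
  req#3 t=0s: ALLOW
  req#4 t=0s: ALLOW
  req#5 t=0s: ALLOW
  req#6 t=0s: ALLOW
  req#7 t=1s: ALLOW
  req#8 t=1s: DENY
  req#9 t=1s: DENY
  req#10 t=2s: ALLOW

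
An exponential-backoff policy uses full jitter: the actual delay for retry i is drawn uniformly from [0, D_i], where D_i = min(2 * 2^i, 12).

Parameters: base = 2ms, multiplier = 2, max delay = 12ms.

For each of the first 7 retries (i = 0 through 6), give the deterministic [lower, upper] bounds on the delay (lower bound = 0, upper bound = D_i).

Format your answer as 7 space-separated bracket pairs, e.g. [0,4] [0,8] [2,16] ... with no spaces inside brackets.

Computing bounds per retry:
  i=0: D_i=min(2*2^0,12)=2, bounds=[0,2]
  i=1: D_i=min(2*2^1,12)=4, bounds=[0,4]
  i=2: D_i=min(2*2^2,12)=8, bounds=[0,8]
  i=3: D_i=min(2*2^3,12)=12, bounds=[0,12]
  i=4: D_i=min(2*2^4,12)=12, bounds=[0,12]
  i=5: D_i=min(2*2^5,12)=12, bounds=[0,12]
  i=6: D_i=min(2*2^6,12)=12, bounds=[0,12]

Answer: [0,2] [0,4] [0,8] [0,12] [0,12] [0,12] [0,12]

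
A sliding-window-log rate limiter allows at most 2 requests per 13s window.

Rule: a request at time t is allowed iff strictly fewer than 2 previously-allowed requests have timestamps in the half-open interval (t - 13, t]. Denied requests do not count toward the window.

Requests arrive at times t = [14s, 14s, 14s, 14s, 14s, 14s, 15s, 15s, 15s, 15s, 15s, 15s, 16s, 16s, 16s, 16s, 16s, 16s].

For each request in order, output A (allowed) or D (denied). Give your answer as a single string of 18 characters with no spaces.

Tracking allowed requests in the window:
  req#1 t=14s: ALLOW
  req#2 t=14s: ALLOW
  req#3 t=14s: DENY
  req#4 t=14s: DENY
  req#5 t=14s: DENY
  req#6 t=14s: DENY
  req#7 t=15s: DENY
  req#8 t=15s: DENY
  req#9 t=15s: DENY
  req#10 t=15s: DENY
  req#11 t=15s: DENY
  req#12 t=15s: DENY
  req#13 t=16s: DENY
  req#14 t=16s: DENY
  req#15 t=16s: DENY
  req#16 t=16s: DENY
  req#17 t=16s: DENY
  req#18 t=16s: DENY

Answer: AADDDDDDDDDDDDDDDD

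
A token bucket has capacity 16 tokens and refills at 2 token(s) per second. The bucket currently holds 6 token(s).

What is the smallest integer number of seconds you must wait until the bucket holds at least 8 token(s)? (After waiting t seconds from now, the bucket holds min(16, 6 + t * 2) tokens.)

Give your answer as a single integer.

Answer: 1

Derivation:
Need 6 + t * 2 >= 8, so t >= 2/2.
Smallest integer t = ceil(2/2) = 1.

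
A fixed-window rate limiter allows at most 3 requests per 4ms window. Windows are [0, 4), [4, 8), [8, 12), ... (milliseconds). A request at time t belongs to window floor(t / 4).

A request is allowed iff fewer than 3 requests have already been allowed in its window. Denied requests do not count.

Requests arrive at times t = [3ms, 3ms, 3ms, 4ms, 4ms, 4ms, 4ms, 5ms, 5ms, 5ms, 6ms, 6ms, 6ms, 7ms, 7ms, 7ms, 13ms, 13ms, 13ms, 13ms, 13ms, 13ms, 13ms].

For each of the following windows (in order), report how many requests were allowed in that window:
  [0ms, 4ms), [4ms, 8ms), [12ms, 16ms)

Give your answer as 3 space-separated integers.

Answer: 3 3 3

Derivation:
Processing requests:
  req#1 t=3ms (window 0): ALLOW
  req#2 t=3ms (window 0): ALLOW
  req#3 t=3ms (window 0): ALLOW
  req#4 t=4ms (window 1): ALLOW
  req#5 t=4ms (window 1): ALLOW
  req#6 t=4ms (window 1): ALLOW
  req#7 t=4ms (window 1): DENY
  req#8 t=5ms (window 1): DENY
  req#9 t=5ms (window 1): DENY
  req#10 t=5ms (window 1): DENY
  req#11 t=6ms (window 1): DENY
  req#12 t=6ms (window 1): DENY
  req#13 t=6ms (window 1): DENY
  req#14 t=7ms (window 1): DENY
  req#15 t=7ms (window 1): DENY
  req#16 t=7ms (window 1): DENY
  req#17 t=13ms (window 3): ALLOW
  req#18 t=13ms (window 3): ALLOW
  req#19 t=13ms (window 3): ALLOW
  req#20 t=13ms (window 3): DENY
  req#21 t=13ms (window 3): DENY
  req#22 t=13ms (window 3): DENY
  req#23 t=13ms (window 3): DENY

Allowed counts by window: 3 3 3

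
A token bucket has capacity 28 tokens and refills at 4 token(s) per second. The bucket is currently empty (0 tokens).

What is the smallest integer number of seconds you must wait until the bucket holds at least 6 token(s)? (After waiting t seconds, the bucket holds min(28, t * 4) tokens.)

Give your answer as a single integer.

Need t * 4 >= 6, so t >= 6/4.
Smallest integer t = ceil(6/4) = 2.

Answer: 2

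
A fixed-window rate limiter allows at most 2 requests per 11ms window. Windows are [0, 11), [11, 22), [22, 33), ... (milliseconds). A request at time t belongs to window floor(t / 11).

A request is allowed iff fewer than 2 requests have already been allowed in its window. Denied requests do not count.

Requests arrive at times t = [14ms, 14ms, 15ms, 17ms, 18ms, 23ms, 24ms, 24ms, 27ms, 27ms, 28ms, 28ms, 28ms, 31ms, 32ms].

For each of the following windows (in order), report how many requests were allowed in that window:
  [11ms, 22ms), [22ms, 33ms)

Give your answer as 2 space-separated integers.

Processing requests:
  req#1 t=14ms (window 1): ALLOW
  req#2 t=14ms (window 1): ALLOW
  req#3 t=15ms (window 1): DENY
  req#4 t=17ms (window 1): DENY
  req#5 t=18ms (window 1): DENY
  req#6 t=23ms (window 2): ALLOW
  req#7 t=24ms (window 2): ALLOW
  req#8 t=24ms (window 2): DENY
  req#9 t=27ms (window 2): DENY
  req#10 t=27ms (window 2): DENY
  req#11 t=28ms (window 2): DENY
  req#12 t=28ms (window 2): DENY
  req#13 t=28ms (window 2): DENY
  req#14 t=31ms (window 2): DENY
  req#15 t=32ms (window 2): DENY

Allowed counts by window: 2 2

Answer: 2 2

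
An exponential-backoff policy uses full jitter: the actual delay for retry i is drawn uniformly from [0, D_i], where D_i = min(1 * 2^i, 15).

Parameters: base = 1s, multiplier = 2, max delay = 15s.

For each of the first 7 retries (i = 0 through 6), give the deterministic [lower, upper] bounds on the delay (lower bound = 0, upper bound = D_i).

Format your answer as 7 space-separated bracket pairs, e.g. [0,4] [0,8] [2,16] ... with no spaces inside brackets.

Computing bounds per retry:
  i=0: D_i=min(1*2^0,15)=1, bounds=[0,1]
  i=1: D_i=min(1*2^1,15)=2, bounds=[0,2]
  i=2: D_i=min(1*2^2,15)=4, bounds=[0,4]
  i=3: D_i=min(1*2^3,15)=8, bounds=[0,8]
  i=4: D_i=min(1*2^4,15)=15, bounds=[0,15]
  i=5: D_i=min(1*2^5,15)=15, bounds=[0,15]
  i=6: D_i=min(1*2^6,15)=15, bounds=[0,15]

Answer: [0,1] [0,2] [0,4] [0,8] [0,15] [0,15] [0,15]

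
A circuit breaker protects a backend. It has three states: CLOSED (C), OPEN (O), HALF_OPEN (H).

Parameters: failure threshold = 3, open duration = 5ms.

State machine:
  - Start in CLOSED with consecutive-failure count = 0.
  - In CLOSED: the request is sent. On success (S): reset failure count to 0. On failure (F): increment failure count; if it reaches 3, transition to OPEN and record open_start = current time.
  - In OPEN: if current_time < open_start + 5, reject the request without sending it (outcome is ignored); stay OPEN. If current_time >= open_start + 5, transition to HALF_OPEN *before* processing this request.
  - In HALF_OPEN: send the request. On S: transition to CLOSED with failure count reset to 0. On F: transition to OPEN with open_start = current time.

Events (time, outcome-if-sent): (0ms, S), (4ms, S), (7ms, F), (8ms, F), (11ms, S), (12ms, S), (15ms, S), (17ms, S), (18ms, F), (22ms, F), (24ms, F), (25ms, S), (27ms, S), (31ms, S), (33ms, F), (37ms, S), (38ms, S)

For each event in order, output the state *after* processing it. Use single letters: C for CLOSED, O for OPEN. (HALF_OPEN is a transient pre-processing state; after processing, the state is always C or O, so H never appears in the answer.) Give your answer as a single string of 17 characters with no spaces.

State after each event:
  event#1 t=0ms outcome=S: state=CLOSED
  event#2 t=4ms outcome=S: state=CLOSED
  event#3 t=7ms outcome=F: state=CLOSED
  event#4 t=8ms outcome=F: state=CLOSED
  event#5 t=11ms outcome=S: state=CLOSED
  event#6 t=12ms outcome=S: state=CLOSED
  event#7 t=15ms outcome=S: state=CLOSED
  event#8 t=17ms outcome=S: state=CLOSED
  event#9 t=18ms outcome=F: state=CLOSED
  event#10 t=22ms outcome=F: state=CLOSED
  event#11 t=24ms outcome=F: state=OPEN
  event#12 t=25ms outcome=S: state=OPEN
  event#13 t=27ms outcome=S: state=OPEN
  event#14 t=31ms outcome=S: state=CLOSED
  event#15 t=33ms outcome=F: state=CLOSED
  event#16 t=37ms outcome=S: state=CLOSED
  event#17 t=38ms outcome=S: state=CLOSED

Answer: CCCCCCCCCCOOOCCCC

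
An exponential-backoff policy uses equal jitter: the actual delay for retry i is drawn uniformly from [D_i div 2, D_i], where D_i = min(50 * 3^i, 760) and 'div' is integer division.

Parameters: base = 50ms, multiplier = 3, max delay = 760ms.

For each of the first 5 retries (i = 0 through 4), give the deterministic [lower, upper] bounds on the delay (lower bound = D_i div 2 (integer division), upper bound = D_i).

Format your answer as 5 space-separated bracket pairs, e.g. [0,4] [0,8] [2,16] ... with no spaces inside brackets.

Answer: [25,50] [75,150] [225,450] [380,760] [380,760]

Derivation:
Computing bounds per retry:
  i=0: D_i=min(50*3^0,760)=50, bounds=[25,50]
  i=1: D_i=min(50*3^1,760)=150, bounds=[75,150]
  i=2: D_i=min(50*3^2,760)=450, bounds=[225,450]
  i=3: D_i=min(50*3^3,760)=760, bounds=[380,760]
  i=4: D_i=min(50*3^4,760)=760, bounds=[380,760]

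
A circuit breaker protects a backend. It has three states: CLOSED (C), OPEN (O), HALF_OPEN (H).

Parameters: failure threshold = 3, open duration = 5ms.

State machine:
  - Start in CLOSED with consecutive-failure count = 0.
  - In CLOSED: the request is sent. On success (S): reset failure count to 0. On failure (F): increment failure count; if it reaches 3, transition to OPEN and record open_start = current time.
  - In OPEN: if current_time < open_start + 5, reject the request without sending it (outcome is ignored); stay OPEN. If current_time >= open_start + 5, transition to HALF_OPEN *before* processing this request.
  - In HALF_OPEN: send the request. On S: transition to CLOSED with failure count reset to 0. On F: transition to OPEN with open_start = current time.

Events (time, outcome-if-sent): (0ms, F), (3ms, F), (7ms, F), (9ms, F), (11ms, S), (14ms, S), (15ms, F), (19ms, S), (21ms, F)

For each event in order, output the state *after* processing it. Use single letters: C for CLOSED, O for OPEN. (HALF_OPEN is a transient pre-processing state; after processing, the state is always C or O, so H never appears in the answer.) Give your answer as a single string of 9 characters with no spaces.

State after each event:
  event#1 t=0ms outcome=F: state=CLOSED
  event#2 t=3ms outcome=F: state=CLOSED
  event#3 t=7ms outcome=F: state=OPEN
  event#4 t=9ms outcome=F: state=OPEN
  event#5 t=11ms outcome=S: state=OPEN
  event#6 t=14ms outcome=S: state=CLOSED
  event#7 t=15ms outcome=F: state=CLOSED
  event#8 t=19ms outcome=S: state=CLOSED
  event#9 t=21ms outcome=F: state=CLOSED

Answer: CCOOOCCCC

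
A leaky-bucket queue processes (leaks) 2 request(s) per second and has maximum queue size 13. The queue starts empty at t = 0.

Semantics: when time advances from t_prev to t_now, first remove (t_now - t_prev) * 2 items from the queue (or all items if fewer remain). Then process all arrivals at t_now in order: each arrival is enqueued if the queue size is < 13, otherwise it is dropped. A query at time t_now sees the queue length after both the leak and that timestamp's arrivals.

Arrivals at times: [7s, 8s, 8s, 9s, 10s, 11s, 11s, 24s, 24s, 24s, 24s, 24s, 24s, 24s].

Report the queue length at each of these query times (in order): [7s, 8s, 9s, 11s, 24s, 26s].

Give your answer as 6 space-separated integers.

Answer: 1 2 1 2 7 3

Derivation:
Queue lengths at query times:
  query t=7s: backlog = 1
  query t=8s: backlog = 2
  query t=9s: backlog = 1
  query t=11s: backlog = 2
  query t=24s: backlog = 7
  query t=26s: backlog = 3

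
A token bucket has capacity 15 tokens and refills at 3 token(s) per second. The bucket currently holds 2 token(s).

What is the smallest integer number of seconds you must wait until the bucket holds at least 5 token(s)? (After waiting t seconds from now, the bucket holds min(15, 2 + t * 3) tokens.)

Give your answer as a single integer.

Answer: 1

Derivation:
Need 2 + t * 3 >= 5, so t >= 3/3.
Smallest integer t = ceil(3/3) = 1.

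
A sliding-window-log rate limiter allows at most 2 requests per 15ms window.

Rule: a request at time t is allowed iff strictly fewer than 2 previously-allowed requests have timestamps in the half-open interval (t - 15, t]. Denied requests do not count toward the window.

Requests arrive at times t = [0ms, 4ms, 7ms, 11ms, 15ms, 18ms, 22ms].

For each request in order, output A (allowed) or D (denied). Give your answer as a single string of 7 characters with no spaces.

Tracking allowed requests in the window:
  req#1 t=0ms: ALLOW
  req#2 t=4ms: ALLOW
  req#3 t=7ms: DENY
  req#4 t=11ms: DENY
  req#5 t=15ms: ALLOW
  req#6 t=18ms: DENY
  req#7 t=22ms: ALLOW

Answer: AADDADA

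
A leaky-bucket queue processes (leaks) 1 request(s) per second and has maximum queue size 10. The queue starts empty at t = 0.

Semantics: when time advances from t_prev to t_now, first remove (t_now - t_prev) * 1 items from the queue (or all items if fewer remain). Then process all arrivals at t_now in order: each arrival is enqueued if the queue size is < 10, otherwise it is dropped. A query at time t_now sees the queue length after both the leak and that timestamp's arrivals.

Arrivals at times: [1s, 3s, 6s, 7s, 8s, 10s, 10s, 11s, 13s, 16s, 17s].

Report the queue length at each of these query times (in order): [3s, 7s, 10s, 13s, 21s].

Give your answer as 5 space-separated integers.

Queue lengths at query times:
  query t=3s: backlog = 1
  query t=7s: backlog = 1
  query t=10s: backlog = 2
  query t=13s: backlog = 1
  query t=21s: backlog = 0

Answer: 1 1 2 1 0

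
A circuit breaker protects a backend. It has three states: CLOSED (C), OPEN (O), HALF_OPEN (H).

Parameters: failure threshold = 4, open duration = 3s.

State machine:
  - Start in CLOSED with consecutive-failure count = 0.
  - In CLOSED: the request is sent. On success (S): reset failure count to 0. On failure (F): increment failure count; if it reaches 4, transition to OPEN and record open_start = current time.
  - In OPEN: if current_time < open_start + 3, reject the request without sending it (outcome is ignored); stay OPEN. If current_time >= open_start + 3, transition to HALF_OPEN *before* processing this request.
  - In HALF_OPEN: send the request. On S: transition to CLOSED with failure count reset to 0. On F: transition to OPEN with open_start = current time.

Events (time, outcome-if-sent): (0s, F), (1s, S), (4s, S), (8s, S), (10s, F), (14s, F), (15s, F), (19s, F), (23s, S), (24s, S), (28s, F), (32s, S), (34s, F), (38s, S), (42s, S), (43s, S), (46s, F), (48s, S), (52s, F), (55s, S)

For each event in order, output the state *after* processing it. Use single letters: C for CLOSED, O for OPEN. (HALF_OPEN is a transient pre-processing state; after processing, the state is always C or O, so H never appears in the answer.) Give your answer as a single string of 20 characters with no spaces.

Answer: CCCCCCCOCCCCCCCCCCCC

Derivation:
State after each event:
  event#1 t=0s outcome=F: state=CLOSED
  event#2 t=1s outcome=S: state=CLOSED
  event#3 t=4s outcome=S: state=CLOSED
  event#4 t=8s outcome=S: state=CLOSED
  event#5 t=10s outcome=F: state=CLOSED
  event#6 t=14s outcome=F: state=CLOSED
  event#7 t=15s outcome=F: state=CLOSED
  event#8 t=19s outcome=F: state=OPEN
  event#9 t=23s outcome=S: state=CLOSED
  event#10 t=24s outcome=S: state=CLOSED
  event#11 t=28s outcome=F: state=CLOSED
  event#12 t=32s outcome=S: state=CLOSED
  event#13 t=34s outcome=F: state=CLOSED
  event#14 t=38s outcome=S: state=CLOSED
  event#15 t=42s outcome=S: state=CLOSED
  event#16 t=43s outcome=S: state=CLOSED
  event#17 t=46s outcome=F: state=CLOSED
  event#18 t=48s outcome=S: state=CLOSED
  event#19 t=52s outcome=F: state=CLOSED
  event#20 t=55s outcome=S: state=CLOSED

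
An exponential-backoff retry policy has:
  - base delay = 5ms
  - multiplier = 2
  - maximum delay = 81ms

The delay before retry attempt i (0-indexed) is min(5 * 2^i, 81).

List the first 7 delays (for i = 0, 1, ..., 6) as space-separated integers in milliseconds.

Computing each delay:
  i=0: min(5*2^0, 81) = 5
  i=1: min(5*2^1, 81) = 10
  i=2: min(5*2^2, 81) = 20
  i=3: min(5*2^3, 81) = 40
  i=4: min(5*2^4, 81) = 80
  i=5: min(5*2^5, 81) = 81
  i=6: min(5*2^6, 81) = 81

Answer: 5 10 20 40 80 81 81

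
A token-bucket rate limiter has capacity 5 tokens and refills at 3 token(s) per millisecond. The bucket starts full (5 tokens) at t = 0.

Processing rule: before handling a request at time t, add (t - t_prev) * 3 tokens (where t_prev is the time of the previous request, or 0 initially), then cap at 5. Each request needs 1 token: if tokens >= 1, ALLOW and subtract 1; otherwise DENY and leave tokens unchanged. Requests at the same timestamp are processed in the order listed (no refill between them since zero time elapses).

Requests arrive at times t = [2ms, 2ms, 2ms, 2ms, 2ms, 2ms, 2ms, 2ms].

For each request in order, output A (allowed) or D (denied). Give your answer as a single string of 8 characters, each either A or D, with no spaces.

Answer: AAAAADDD

Derivation:
Simulating step by step:
  req#1 t=2ms: ALLOW
  req#2 t=2ms: ALLOW
  req#3 t=2ms: ALLOW
  req#4 t=2ms: ALLOW
  req#5 t=2ms: ALLOW
  req#6 t=2ms: DENY
  req#7 t=2ms: DENY
  req#8 t=2ms: DENY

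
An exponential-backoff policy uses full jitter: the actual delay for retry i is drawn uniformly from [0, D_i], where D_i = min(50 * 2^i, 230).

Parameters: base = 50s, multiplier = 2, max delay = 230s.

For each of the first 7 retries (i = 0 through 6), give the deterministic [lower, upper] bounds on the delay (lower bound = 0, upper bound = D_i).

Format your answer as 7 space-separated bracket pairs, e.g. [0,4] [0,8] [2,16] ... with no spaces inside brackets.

Answer: [0,50] [0,100] [0,200] [0,230] [0,230] [0,230] [0,230]

Derivation:
Computing bounds per retry:
  i=0: D_i=min(50*2^0,230)=50, bounds=[0,50]
  i=1: D_i=min(50*2^1,230)=100, bounds=[0,100]
  i=2: D_i=min(50*2^2,230)=200, bounds=[0,200]
  i=3: D_i=min(50*2^3,230)=230, bounds=[0,230]
  i=4: D_i=min(50*2^4,230)=230, bounds=[0,230]
  i=5: D_i=min(50*2^5,230)=230, bounds=[0,230]
  i=6: D_i=min(50*2^6,230)=230, bounds=[0,230]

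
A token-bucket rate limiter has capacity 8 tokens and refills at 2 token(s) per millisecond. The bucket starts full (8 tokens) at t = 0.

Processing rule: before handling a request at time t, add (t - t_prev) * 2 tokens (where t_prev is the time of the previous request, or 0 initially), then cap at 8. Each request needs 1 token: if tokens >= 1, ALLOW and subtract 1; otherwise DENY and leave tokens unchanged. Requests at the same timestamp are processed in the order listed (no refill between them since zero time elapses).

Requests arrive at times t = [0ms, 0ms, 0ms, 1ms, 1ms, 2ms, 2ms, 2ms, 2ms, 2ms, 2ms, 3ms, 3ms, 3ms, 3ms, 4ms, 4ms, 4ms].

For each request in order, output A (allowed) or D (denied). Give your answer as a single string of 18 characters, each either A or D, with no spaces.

Simulating step by step:
  req#1 t=0ms: ALLOW
  req#2 t=0ms: ALLOW
  req#3 t=0ms: ALLOW
  req#4 t=1ms: ALLOW
  req#5 t=1ms: ALLOW
  req#6 t=2ms: ALLOW
  req#7 t=2ms: ALLOW
  req#8 t=2ms: ALLOW
  req#9 t=2ms: ALLOW
  req#10 t=2ms: ALLOW
  req#11 t=2ms: ALLOW
  req#12 t=3ms: ALLOW
  req#13 t=3ms: ALLOW
  req#14 t=3ms: ALLOW
  req#15 t=3ms: DENY
  req#16 t=4ms: ALLOW
  req#17 t=4ms: ALLOW
  req#18 t=4ms: DENY

Answer: AAAAAAAAAAAAAADAAD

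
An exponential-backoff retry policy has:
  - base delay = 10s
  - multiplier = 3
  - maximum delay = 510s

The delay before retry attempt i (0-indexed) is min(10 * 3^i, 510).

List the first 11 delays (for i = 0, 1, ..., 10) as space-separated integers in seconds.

Computing each delay:
  i=0: min(10*3^0, 510) = 10
  i=1: min(10*3^1, 510) = 30
  i=2: min(10*3^2, 510) = 90
  i=3: min(10*3^3, 510) = 270
  i=4: min(10*3^4, 510) = 510
  i=5: min(10*3^5, 510) = 510
  i=6: min(10*3^6, 510) = 510
  i=7: min(10*3^7, 510) = 510
  i=8: min(10*3^8, 510) = 510
  i=9: min(10*3^9, 510) = 510
  i=10: min(10*3^10, 510) = 510

Answer: 10 30 90 270 510 510 510 510 510 510 510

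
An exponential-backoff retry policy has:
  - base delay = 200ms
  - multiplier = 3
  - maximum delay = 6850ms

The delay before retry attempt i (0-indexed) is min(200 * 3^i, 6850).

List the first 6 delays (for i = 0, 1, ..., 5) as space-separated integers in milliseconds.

Computing each delay:
  i=0: min(200*3^0, 6850) = 200
  i=1: min(200*3^1, 6850) = 600
  i=2: min(200*3^2, 6850) = 1800
  i=3: min(200*3^3, 6850) = 5400
  i=4: min(200*3^4, 6850) = 6850
  i=5: min(200*3^5, 6850) = 6850

Answer: 200 600 1800 5400 6850 6850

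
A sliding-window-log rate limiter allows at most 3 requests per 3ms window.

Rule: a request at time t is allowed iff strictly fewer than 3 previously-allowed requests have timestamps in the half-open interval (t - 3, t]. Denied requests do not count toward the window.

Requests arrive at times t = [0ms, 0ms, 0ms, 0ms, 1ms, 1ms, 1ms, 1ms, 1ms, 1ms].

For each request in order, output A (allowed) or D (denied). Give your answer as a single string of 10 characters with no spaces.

Tracking allowed requests in the window:
  req#1 t=0ms: ALLOW
  req#2 t=0ms: ALLOW
  req#3 t=0ms: ALLOW
  req#4 t=0ms: DENY
  req#5 t=1ms: DENY
  req#6 t=1ms: DENY
  req#7 t=1ms: DENY
  req#8 t=1ms: DENY
  req#9 t=1ms: DENY
  req#10 t=1ms: DENY

Answer: AAADDDDDDD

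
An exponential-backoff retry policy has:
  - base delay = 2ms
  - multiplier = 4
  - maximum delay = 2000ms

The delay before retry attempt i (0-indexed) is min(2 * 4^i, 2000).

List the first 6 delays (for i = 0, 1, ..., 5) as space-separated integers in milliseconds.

Answer: 2 8 32 128 512 2000

Derivation:
Computing each delay:
  i=0: min(2*4^0, 2000) = 2
  i=1: min(2*4^1, 2000) = 8
  i=2: min(2*4^2, 2000) = 32
  i=3: min(2*4^3, 2000) = 128
  i=4: min(2*4^4, 2000) = 512
  i=5: min(2*4^5, 2000) = 2000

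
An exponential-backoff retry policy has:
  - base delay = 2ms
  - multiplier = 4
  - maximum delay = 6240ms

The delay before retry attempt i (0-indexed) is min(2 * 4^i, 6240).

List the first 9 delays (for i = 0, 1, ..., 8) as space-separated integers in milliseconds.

Answer: 2 8 32 128 512 2048 6240 6240 6240

Derivation:
Computing each delay:
  i=0: min(2*4^0, 6240) = 2
  i=1: min(2*4^1, 6240) = 8
  i=2: min(2*4^2, 6240) = 32
  i=3: min(2*4^3, 6240) = 128
  i=4: min(2*4^4, 6240) = 512
  i=5: min(2*4^5, 6240) = 2048
  i=6: min(2*4^6, 6240) = 6240
  i=7: min(2*4^7, 6240) = 6240
  i=8: min(2*4^8, 6240) = 6240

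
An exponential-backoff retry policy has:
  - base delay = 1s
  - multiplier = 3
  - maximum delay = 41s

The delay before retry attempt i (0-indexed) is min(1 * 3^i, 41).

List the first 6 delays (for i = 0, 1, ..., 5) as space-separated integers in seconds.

Computing each delay:
  i=0: min(1*3^0, 41) = 1
  i=1: min(1*3^1, 41) = 3
  i=2: min(1*3^2, 41) = 9
  i=3: min(1*3^3, 41) = 27
  i=4: min(1*3^4, 41) = 41
  i=5: min(1*3^5, 41) = 41

Answer: 1 3 9 27 41 41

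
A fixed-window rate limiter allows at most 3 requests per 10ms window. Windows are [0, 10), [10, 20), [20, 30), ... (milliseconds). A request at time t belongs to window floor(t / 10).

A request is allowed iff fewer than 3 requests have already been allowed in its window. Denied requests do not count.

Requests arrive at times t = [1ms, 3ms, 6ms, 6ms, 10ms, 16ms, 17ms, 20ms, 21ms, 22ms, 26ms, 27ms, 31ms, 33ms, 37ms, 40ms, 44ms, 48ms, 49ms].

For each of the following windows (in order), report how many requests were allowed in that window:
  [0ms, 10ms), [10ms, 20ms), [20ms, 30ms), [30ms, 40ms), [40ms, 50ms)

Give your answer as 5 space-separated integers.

Answer: 3 3 3 3 3

Derivation:
Processing requests:
  req#1 t=1ms (window 0): ALLOW
  req#2 t=3ms (window 0): ALLOW
  req#3 t=6ms (window 0): ALLOW
  req#4 t=6ms (window 0): DENY
  req#5 t=10ms (window 1): ALLOW
  req#6 t=16ms (window 1): ALLOW
  req#7 t=17ms (window 1): ALLOW
  req#8 t=20ms (window 2): ALLOW
  req#9 t=21ms (window 2): ALLOW
  req#10 t=22ms (window 2): ALLOW
  req#11 t=26ms (window 2): DENY
  req#12 t=27ms (window 2): DENY
  req#13 t=31ms (window 3): ALLOW
  req#14 t=33ms (window 3): ALLOW
  req#15 t=37ms (window 3): ALLOW
  req#16 t=40ms (window 4): ALLOW
  req#17 t=44ms (window 4): ALLOW
  req#18 t=48ms (window 4): ALLOW
  req#19 t=49ms (window 4): DENY

Allowed counts by window: 3 3 3 3 3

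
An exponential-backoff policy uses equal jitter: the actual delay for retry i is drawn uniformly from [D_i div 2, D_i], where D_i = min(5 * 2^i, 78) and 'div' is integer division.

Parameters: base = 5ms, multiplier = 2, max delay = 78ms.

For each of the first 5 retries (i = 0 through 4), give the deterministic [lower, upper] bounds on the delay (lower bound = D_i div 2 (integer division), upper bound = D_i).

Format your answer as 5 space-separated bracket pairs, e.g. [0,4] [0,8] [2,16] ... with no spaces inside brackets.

Computing bounds per retry:
  i=0: D_i=min(5*2^0,78)=5, bounds=[2,5]
  i=1: D_i=min(5*2^1,78)=10, bounds=[5,10]
  i=2: D_i=min(5*2^2,78)=20, bounds=[10,20]
  i=3: D_i=min(5*2^3,78)=40, bounds=[20,40]
  i=4: D_i=min(5*2^4,78)=78, bounds=[39,78]

Answer: [2,5] [5,10] [10,20] [20,40] [39,78]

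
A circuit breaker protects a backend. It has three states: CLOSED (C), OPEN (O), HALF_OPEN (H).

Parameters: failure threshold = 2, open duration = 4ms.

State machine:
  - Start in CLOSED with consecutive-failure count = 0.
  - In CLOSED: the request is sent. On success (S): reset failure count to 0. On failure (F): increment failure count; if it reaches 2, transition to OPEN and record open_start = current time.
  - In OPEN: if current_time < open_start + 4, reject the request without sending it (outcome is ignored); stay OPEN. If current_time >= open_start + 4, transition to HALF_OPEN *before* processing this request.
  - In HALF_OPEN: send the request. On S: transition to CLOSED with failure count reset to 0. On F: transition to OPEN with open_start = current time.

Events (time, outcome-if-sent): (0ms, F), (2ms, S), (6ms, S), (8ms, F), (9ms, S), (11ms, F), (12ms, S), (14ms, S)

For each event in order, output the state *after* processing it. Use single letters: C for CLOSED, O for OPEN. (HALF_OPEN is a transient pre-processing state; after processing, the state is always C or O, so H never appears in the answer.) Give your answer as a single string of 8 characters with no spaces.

Answer: CCCCCCCC

Derivation:
State after each event:
  event#1 t=0ms outcome=F: state=CLOSED
  event#2 t=2ms outcome=S: state=CLOSED
  event#3 t=6ms outcome=S: state=CLOSED
  event#4 t=8ms outcome=F: state=CLOSED
  event#5 t=9ms outcome=S: state=CLOSED
  event#6 t=11ms outcome=F: state=CLOSED
  event#7 t=12ms outcome=S: state=CLOSED
  event#8 t=14ms outcome=S: state=CLOSED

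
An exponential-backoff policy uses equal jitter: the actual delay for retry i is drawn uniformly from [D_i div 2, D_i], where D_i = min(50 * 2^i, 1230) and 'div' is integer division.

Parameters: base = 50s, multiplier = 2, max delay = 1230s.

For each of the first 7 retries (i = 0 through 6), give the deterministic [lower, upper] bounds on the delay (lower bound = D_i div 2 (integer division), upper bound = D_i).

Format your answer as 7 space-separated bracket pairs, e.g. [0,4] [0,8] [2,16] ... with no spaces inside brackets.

Computing bounds per retry:
  i=0: D_i=min(50*2^0,1230)=50, bounds=[25,50]
  i=1: D_i=min(50*2^1,1230)=100, bounds=[50,100]
  i=2: D_i=min(50*2^2,1230)=200, bounds=[100,200]
  i=3: D_i=min(50*2^3,1230)=400, bounds=[200,400]
  i=4: D_i=min(50*2^4,1230)=800, bounds=[400,800]
  i=5: D_i=min(50*2^5,1230)=1230, bounds=[615,1230]
  i=6: D_i=min(50*2^6,1230)=1230, bounds=[615,1230]

Answer: [25,50] [50,100] [100,200] [200,400] [400,800] [615,1230] [615,1230]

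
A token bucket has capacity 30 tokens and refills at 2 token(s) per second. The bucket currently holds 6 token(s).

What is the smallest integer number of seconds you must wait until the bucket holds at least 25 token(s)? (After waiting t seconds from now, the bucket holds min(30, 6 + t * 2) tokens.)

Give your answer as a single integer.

Answer: 10

Derivation:
Need 6 + t * 2 >= 25, so t >= 19/2.
Smallest integer t = ceil(19/2) = 10.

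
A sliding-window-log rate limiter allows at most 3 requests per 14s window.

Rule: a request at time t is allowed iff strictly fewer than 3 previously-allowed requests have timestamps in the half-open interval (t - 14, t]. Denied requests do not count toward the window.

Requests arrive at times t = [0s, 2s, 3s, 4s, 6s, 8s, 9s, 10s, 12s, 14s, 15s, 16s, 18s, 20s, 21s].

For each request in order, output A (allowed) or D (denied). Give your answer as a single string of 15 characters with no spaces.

Answer: AAADDDDDDADAADD

Derivation:
Tracking allowed requests in the window:
  req#1 t=0s: ALLOW
  req#2 t=2s: ALLOW
  req#3 t=3s: ALLOW
  req#4 t=4s: DENY
  req#5 t=6s: DENY
  req#6 t=8s: DENY
  req#7 t=9s: DENY
  req#8 t=10s: DENY
  req#9 t=12s: DENY
  req#10 t=14s: ALLOW
  req#11 t=15s: DENY
  req#12 t=16s: ALLOW
  req#13 t=18s: ALLOW
  req#14 t=20s: DENY
  req#15 t=21s: DENY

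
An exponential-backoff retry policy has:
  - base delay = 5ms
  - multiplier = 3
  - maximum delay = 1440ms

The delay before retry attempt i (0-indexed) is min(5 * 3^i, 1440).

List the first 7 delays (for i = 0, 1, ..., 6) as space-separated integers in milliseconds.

Computing each delay:
  i=0: min(5*3^0, 1440) = 5
  i=1: min(5*3^1, 1440) = 15
  i=2: min(5*3^2, 1440) = 45
  i=3: min(5*3^3, 1440) = 135
  i=4: min(5*3^4, 1440) = 405
  i=5: min(5*3^5, 1440) = 1215
  i=6: min(5*3^6, 1440) = 1440

Answer: 5 15 45 135 405 1215 1440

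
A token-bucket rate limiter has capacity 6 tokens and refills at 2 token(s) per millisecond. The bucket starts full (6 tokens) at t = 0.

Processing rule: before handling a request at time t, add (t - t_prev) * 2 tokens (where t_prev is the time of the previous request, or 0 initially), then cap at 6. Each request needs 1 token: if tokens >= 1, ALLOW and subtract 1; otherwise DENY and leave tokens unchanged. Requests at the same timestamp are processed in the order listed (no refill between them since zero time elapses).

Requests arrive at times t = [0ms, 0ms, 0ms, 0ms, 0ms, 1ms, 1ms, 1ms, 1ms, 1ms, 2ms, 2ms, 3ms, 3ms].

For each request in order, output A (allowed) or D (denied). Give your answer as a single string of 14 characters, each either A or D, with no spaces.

Simulating step by step:
  req#1 t=0ms: ALLOW
  req#2 t=0ms: ALLOW
  req#3 t=0ms: ALLOW
  req#4 t=0ms: ALLOW
  req#5 t=0ms: ALLOW
  req#6 t=1ms: ALLOW
  req#7 t=1ms: ALLOW
  req#8 t=1ms: ALLOW
  req#9 t=1ms: DENY
  req#10 t=1ms: DENY
  req#11 t=2ms: ALLOW
  req#12 t=2ms: ALLOW
  req#13 t=3ms: ALLOW
  req#14 t=3ms: ALLOW

Answer: AAAAAAAADDAAAA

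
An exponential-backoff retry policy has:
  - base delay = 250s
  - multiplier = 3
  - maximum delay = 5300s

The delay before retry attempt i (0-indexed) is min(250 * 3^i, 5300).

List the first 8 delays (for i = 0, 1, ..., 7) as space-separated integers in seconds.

Computing each delay:
  i=0: min(250*3^0, 5300) = 250
  i=1: min(250*3^1, 5300) = 750
  i=2: min(250*3^2, 5300) = 2250
  i=3: min(250*3^3, 5300) = 5300
  i=4: min(250*3^4, 5300) = 5300
  i=5: min(250*3^5, 5300) = 5300
  i=6: min(250*3^6, 5300) = 5300
  i=7: min(250*3^7, 5300) = 5300

Answer: 250 750 2250 5300 5300 5300 5300 5300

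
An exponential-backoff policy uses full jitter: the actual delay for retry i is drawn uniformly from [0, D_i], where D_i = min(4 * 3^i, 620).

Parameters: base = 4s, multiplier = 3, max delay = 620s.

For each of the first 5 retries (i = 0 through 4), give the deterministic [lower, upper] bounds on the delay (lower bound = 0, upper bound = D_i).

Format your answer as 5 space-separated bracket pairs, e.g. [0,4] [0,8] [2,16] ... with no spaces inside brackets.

Answer: [0,4] [0,12] [0,36] [0,108] [0,324]

Derivation:
Computing bounds per retry:
  i=0: D_i=min(4*3^0,620)=4, bounds=[0,4]
  i=1: D_i=min(4*3^1,620)=12, bounds=[0,12]
  i=2: D_i=min(4*3^2,620)=36, bounds=[0,36]
  i=3: D_i=min(4*3^3,620)=108, bounds=[0,108]
  i=4: D_i=min(4*3^4,620)=324, bounds=[0,324]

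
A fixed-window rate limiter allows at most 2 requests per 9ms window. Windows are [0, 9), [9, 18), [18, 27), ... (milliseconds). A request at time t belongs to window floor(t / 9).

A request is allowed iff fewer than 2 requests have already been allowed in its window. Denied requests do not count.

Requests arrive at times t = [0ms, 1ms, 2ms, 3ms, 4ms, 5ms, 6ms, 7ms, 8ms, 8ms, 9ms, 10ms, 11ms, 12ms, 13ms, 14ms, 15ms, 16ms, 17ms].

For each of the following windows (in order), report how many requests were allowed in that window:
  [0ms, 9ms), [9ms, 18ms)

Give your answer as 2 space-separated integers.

Answer: 2 2

Derivation:
Processing requests:
  req#1 t=0ms (window 0): ALLOW
  req#2 t=1ms (window 0): ALLOW
  req#3 t=2ms (window 0): DENY
  req#4 t=3ms (window 0): DENY
  req#5 t=4ms (window 0): DENY
  req#6 t=5ms (window 0): DENY
  req#7 t=6ms (window 0): DENY
  req#8 t=7ms (window 0): DENY
  req#9 t=8ms (window 0): DENY
  req#10 t=8ms (window 0): DENY
  req#11 t=9ms (window 1): ALLOW
  req#12 t=10ms (window 1): ALLOW
  req#13 t=11ms (window 1): DENY
  req#14 t=12ms (window 1): DENY
  req#15 t=13ms (window 1): DENY
  req#16 t=14ms (window 1): DENY
  req#17 t=15ms (window 1): DENY
  req#18 t=16ms (window 1): DENY
  req#19 t=17ms (window 1): DENY

Allowed counts by window: 2 2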